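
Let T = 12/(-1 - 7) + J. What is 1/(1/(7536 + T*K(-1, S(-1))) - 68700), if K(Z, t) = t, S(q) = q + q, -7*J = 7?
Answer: -7541/518066699 ≈ -1.4556e-5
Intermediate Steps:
J = -1 (J = -1/7*7 = -1)
S(q) = 2*q
T = -5/2 (T = 12/(-1 - 7) - 1 = 12/(-8) - 1 = -1/8*12 - 1 = -3/2 - 1 = -5/2 ≈ -2.5000)
1/(1/(7536 + T*K(-1, S(-1))) - 68700) = 1/(1/(7536 - 5*(-1)) - 68700) = 1/(1/(7536 - 5/2*(-2)) - 68700) = 1/(1/(7536 + 5) - 68700) = 1/(1/7541 - 68700) = 1/(-518066699/7541) = -7541/518066699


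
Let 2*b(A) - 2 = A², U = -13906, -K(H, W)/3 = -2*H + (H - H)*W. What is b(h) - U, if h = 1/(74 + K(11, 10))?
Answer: 545154401/39200 ≈ 13907.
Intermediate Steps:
K(H, W) = 6*H (K(H, W) = -3*(-2*H + (H - H)*W) = -3*(-2*H + 0*W) = -3*(-2*H + 0) = -(-6)*H = 6*H)
h = 1/140 (h = 1/(74 + 6*11) = 1/(74 + 66) = 1/140 ≈ 0.0071429)
b(A) = 1 + A²/2
b(h) - U = (1 + (1/140)²/2) - 1*(-13906) = (1 + (½)*(1/19600)) + 13906 = (1 + 1/39200) + 13906 = 39201/39200 + 13906 = 545154401/39200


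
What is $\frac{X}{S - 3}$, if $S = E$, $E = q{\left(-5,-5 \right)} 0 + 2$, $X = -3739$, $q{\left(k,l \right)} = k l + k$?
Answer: $3739$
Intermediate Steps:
$q{\left(k,l \right)} = k + k l$
$E = 2$ ($E = - 5 \left(1 - 5\right) 0 + 2 = \left(-5\right) \left(-4\right) 0 + 2 = 20 \cdot 0 + 2 = 0 + 2 = 2$)
$S = 2$
$\frac{X}{S - 3} = - \frac{3739}{2 - 3} = - \frac{3739}{-1} = \left(-3739\right) \left(-1\right) = 3739$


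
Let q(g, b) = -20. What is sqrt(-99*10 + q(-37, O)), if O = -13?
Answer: I*sqrt(1010) ≈ 31.78*I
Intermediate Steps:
sqrt(-99*10 + q(-37, O)) = sqrt(-99*10 - 20) = sqrt(-990 - 20) = sqrt(-1010) = I*sqrt(1010)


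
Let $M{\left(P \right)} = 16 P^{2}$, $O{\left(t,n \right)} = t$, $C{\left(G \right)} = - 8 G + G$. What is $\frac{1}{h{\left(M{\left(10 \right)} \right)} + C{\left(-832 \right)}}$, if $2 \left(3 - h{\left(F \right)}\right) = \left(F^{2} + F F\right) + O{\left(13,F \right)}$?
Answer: $- \frac{2}{5108359} \approx -3.9152 \cdot 10^{-7}$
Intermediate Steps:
$C{\left(G \right)} = - 7 G$
$h{\left(F \right)} = - \frac{7}{2} - F^{2}$ ($h{\left(F \right)} = 3 - \frac{\left(F^{2} + F F\right) + 13}{2} = 3 - \frac{\left(F^{2} + F^{2}\right) + 13}{2} = 3 - \frac{2 F^{2} + 13}{2} = 3 - \frac{13 + 2 F^{2}}{2} = 3 - \left(\frac{13}{2} + F^{2}\right) = - \frac{7}{2} - F^{2}$)
$\frac{1}{h{\left(M{\left(10 \right)} \right)} + C{\left(-832 \right)}} = \frac{1}{\left(- \frac{7}{2} - \left(16 \cdot 10^{2}\right)^{2}\right) - -5824} = \frac{1}{\left(- \frac{7}{2} - \left(16 \cdot 100\right)^{2}\right) + 5824} = \frac{1}{\left(- \frac{7}{2} - 1600^{2}\right) + 5824} = \frac{1}{\left(- \frac{7}{2} - 2560000\right) + 5824} = \frac{1}{- \frac{5120007}{2} + 5824} = \frac{1}{- \frac{5108359}{2}} = - \frac{2}{5108359}$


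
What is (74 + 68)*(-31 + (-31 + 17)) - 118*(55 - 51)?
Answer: -6862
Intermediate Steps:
(74 + 68)*(-31 + (-31 + 17)) - 118*(55 - 51) = 142*(-31 - 14) - 118*4 = 142*(-45) - 472 = -6390 - 472 = -6862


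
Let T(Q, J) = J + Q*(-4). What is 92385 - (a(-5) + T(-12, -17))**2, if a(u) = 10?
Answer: 90704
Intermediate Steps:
T(Q, J) = J - 4*Q
92385 - (a(-5) + T(-12, -17))**2 = 92385 - (10 + (-17 - 4*(-12)))**2 = 92385 - (10 + (-17 + 48))**2 = 92385 - (10 + 31)**2 = 92385 - 1*41**2 = 92385 - 1*1681 = 92385 - 1681 = 90704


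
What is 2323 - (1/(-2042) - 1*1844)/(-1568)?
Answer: 7434146039/3201856 ≈ 2321.8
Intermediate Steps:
2323 - (1/(-2042) - 1*1844)/(-1568) = 2323 - (-1/2042 - 1844)*(-1)/1568 = 2323 - (-3765449)*(-1)/(2042*1568) = 2323 - 1*3765449/3201856 = 2323 - 3765449/3201856 = 7434146039/3201856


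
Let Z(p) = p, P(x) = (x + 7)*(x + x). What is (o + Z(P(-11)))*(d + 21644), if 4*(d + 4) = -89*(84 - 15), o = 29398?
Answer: 1185617317/2 ≈ 5.9281e+8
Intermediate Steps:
P(x) = 2*x*(7 + x) (P(x) = (7 + x)*(2*x) = 2*x*(7 + x))
d = -6157/4 (d = -4 + (-89*(84 - 15))/4 = -4 + (-89*69)/4 = -4 + (1/4)*(-6141) = -4 - 6141/4 = -6157/4 ≈ -1539.3)
(o + Z(P(-11)))*(d + 21644) = (29398 + 2*(-11)*(7 - 11))*(-6157/4 + 21644) = (29398 + 2*(-11)*(-4))*(80419/4) = (29398 + 88)*(80419/4) = 29486*(80419/4) = 1185617317/2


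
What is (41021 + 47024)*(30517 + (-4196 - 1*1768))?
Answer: 2161768885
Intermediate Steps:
(41021 + 47024)*(30517 + (-4196 - 1*1768)) = 88045*(30517 + (-4196 - 1768)) = 88045*(30517 - 5964) = 88045*24553 = 2161768885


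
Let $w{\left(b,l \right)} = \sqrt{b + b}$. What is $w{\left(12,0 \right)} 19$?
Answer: $38 \sqrt{6} \approx 93.081$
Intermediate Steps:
$w{\left(b,l \right)} = \sqrt{2} \sqrt{b}$ ($w{\left(b,l \right)} = \sqrt{2 b} = \sqrt{2} \sqrt{b}$)
$w{\left(12,0 \right)} 19 = \sqrt{2} \sqrt{12} \cdot 19 = \sqrt{2} \cdot 2 \sqrt{3} \cdot 19 = 2 \sqrt{6} \cdot 19 = 38 \sqrt{6}$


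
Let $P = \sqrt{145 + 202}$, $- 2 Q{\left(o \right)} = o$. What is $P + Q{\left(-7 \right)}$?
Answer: $\frac{7}{2} + \sqrt{347} \approx 22.128$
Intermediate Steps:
$Q{\left(o \right)} = - \frac{o}{2}$
$P = \sqrt{347} \approx 18.628$
$P + Q{\left(-7 \right)} = \sqrt{347} - - \frac{7}{2} = \sqrt{347} + \frac{7}{2} = \frac{7}{2} + \sqrt{347}$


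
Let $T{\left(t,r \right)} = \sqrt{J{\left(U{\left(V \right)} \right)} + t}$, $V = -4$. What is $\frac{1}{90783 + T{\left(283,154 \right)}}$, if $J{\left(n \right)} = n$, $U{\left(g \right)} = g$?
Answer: $\frac{10087}{915728090} - \frac{\sqrt{31}}{2747184270} \approx 1.1013 \cdot 10^{-5}$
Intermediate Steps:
$T{\left(t,r \right)} = \sqrt{-4 + t}$
$\frac{1}{90783 + T{\left(283,154 \right)}} = \frac{1}{90783 + \sqrt{-4 + 283}} = \frac{1}{90783 + \sqrt{279}} = \frac{1}{90783 + 3 \sqrt{31}}$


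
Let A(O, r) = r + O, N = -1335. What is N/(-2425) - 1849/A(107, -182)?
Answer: 183358/7275 ≈ 25.204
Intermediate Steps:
A(O, r) = O + r
N/(-2425) - 1849/A(107, -182) = -1335/(-2425) - 1849/(107 - 182) = -1335*(-1/2425) - 1849/(-75) = 267/485 - 1849*(-1/75) = 267/485 + 1849/75 = 183358/7275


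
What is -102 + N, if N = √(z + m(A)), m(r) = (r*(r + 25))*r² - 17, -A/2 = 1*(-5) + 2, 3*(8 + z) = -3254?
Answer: -102 + √50277/3 ≈ -27.258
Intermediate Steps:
z = -3278/3 (z = -8 + (⅓)*(-3254) = -8 - 3254/3 = -3278/3 ≈ -1092.7)
A = 6 (A = -2*(1*(-5) + 2) = -2*(-5 + 2) = -2*(-3) = 6)
m(r) = -17 + r³*(25 + r) (m(r) = (r*(25 + r))*r² - 17 = r³*(25 + r) - 17 = -17 + r³*(25 + r))
N = √50277/3 (N = √(-3278/3 + (-17 + 6⁴ + 25*6³)) = √(-3278/3 + (-17 + 1296 + 25*216)) = √(-3278/3 + (-17 + 1296 + 5400)) = √(-3278/3 + 6679) = √(16759/3) = √50277/3 ≈ 74.742)
-102 + N = -102 + √50277/3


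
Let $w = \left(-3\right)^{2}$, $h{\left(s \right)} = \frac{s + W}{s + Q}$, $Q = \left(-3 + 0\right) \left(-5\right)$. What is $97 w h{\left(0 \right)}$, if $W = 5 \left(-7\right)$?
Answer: $-2037$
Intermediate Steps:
$Q = 15$ ($Q = \left(-3\right) \left(-5\right) = 15$)
$W = -35$
$h{\left(s \right)} = \frac{-35 + s}{15 + s}$ ($h{\left(s \right)} = \frac{s - 35}{s + 15} = \frac{-35 + s}{15 + s}$)
$w = 9$
$97 w h{\left(0 \right)} = 97 \cdot 9 \frac{-35 + 0}{15 + 0} = 873 \cdot \frac{1}{15} \left(-35\right) = 873 \left(- \frac{7}{3}\right) = -2037$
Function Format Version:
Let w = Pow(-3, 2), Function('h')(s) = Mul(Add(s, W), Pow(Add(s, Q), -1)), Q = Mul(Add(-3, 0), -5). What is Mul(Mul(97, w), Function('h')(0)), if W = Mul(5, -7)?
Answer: -2037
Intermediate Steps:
Q = 15 (Q = Mul(-3, -5) = 15)
W = -35
Function('h')(s) = Mul(Pow(Add(15, s), -1), Add(-35, s)) (Function('h')(s) = Mul(Add(s, -35), Pow(Add(s, 15), -1)) = Mul(Add(-35, s), Pow(Add(15, s), -1)) = Mul(Pow(Add(15, s), -1), Add(-35, s)))
w = 9
Mul(Mul(97, w), Function('h')(0)) = Mul(Mul(97, 9), Mul(Pow(Add(15, 0), -1), Add(-35, 0))) = Mul(873, Mul(Pow(15, -1), -35)) = Mul(873, Mul(Rational(1, 15), -35)) = Mul(873, Rational(-7, 3)) = -2037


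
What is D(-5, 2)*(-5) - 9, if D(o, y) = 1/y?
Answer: -23/2 ≈ -11.500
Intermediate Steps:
D(-5, 2)*(-5) - 9 = -5/2 - 9 = -23/2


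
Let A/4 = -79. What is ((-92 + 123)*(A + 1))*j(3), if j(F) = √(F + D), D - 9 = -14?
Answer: -9765*I*√2 ≈ -13810.0*I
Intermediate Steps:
A = -316 (A = 4*(-79) = -316)
D = -5 (D = 9 - 14 = -5)
j(F) = √(-5 + F) (j(F) = √(F - 5) = √(-5 + F))
((-92 + 123)*(A + 1))*j(3) = ((-92 + 123)*(-316 + 1))*√(-5 + 3) = (31*(-315))*√(-2) = -9765*I*√2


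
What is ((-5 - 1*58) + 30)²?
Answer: 1089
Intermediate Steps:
((-5 - 1*58) + 30)² = ((-5 - 58) + 30)² = (-63 + 30)² = (-33)² = 1089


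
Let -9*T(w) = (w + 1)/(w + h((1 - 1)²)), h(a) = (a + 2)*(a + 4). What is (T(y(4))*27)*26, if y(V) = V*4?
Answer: -221/4 ≈ -55.250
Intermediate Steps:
y(V) = 4*V
h(a) = (2 + a)*(4 + a)
T(w) = -(1 + w)/(9*(8 + w)) (T(w) = -(w + 1)/(9*(w + (8 + ((1 - 1)²)² + 6*(1 - 1)²))) = -(1 + w)/(9*(w + (8 + (0²)² + 6*0²))) = -(1 + w)/(9*(w + (8 + 0² + 6*0))) = -(1 + w)/(9*(w + (8 + 0 + 0))) = -(1 + w)/(9*(w + 8)) = -(1 + w)/(9*(8 + w)))
(T(y(4))*27)*26 = (((-1 - 4*4)/(9*(8 + 4*4)))*27)*26 = (((-1 - 1*16)/(9*(8 + 16)))*27)*26 = (((⅑)*(-1 - 16)/24)*27)*26 = (((⅑)*(1/24)*(-17))*27)*26 = -17/216*27*26 = -17/8*26 = -221/4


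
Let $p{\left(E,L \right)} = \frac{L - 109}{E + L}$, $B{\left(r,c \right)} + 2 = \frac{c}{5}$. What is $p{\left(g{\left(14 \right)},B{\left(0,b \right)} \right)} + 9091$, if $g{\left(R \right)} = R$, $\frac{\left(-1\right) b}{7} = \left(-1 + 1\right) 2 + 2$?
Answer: $\frac{417617}{46} \approx 9078.6$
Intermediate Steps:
$b = -14$ ($b = - 7 \left(\left(-1 + 1\right) 2 + 2\right) = - 7 \left(0 \cdot 2 + 2\right) = - 7 \left(0 + 2\right) = \left(-7\right) 2 = -14$)
$B{\left(r,c \right)} = -2 + \frac{c}{5}$
$p{\left(E,L \right)} = \frac{-109 + L}{E + L}$
$p{\left(g{\left(14 \right)},B{\left(0,b \right)} \right)} + 9091 = \frac{-109 + \left(-2 + \frac{1}{5} \left(-14\right)\right)}{14 + \left(-2 + \frac{1}{5} \left(-14\right)\right)} + 9091 = \frac{-109 - \frac{24}{5}}{14 - \frac{24}{5}} + 9091 = \frac{1}{\frac{46}{5}} \left(- \frac{569}{5}\right) + 9091 = \frac{5}{46} \left(- \frac{569}{5}\right) + 9091 = - \frac{569}{46} + 9091 = \frac{417617}{46}$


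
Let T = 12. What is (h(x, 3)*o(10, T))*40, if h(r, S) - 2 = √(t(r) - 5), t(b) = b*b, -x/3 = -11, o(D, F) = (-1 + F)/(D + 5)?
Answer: 176/3 + 176*√271/3 ≈ 1024.4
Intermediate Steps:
o(D, F) = (-1 + F)/(5 + D)
x = 33 (x = -3*(-11) = 33)
t(b) = b²
h(r, S) = 2 + √(-5 + r²) (h(r, S) = 2 + √(r² - 5) = 2 + √(-5 + r²))
(h(x, 3)*o(10, T))*40 = ((2 + √(-5 + 33²))*((-1 + 12)/(5 + 10)))*40 = ((2 + √(-5 + 1089))*(11/15))*40 = ((2 + √1084)*((1/15)*11))*40 = ((2 + 2*√271)*(11/15))*40 = (22/15 + 22*√271/15)*40 = 176/3 + 176*√271/3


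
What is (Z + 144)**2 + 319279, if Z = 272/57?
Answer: 1109247871/3249 ≈ 3.4141e+5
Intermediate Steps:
Z = 272/57 (Z = 272*(1/57) = 272/57 ≈ 4.7719)
(Z + 144)**2 + 319279 = (272/57 + 144)**2 + 319279 = (8480/57)**2 + 319279 = 71910400/3249 + 319279 = 1109247871/3249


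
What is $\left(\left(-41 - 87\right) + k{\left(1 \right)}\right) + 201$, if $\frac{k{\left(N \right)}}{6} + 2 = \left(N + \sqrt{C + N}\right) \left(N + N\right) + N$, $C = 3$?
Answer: $103$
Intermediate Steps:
$k{\left(N \right)} = -12 + 6 N + 12 N \left(N + \sqrt{3 + N}\right)$ ($k{\left(N \right)} = -12 + 6 \left(\left(N + \sqrt{3 + N}\right) \left(N + N\right) + N\right) = -12 + 6 \left(\left(N + \sqrt{3 + N}\right) 2 N + N\right) = -12 + 6 \left(2 N \left(N + \sqrt{3 + N}\right) + N\right) = -12 + 6 \left(N + 2 N \left(N + \sqrt{3 + N}\right)\right) = -12 + \left(6 N + 12 N \left(N + \sqrt{3 + N}\right)\right) = -12 + 6 N + 12 N \left(N + \sqrt{3 + N}\right)$)
$\left(\left(-41 - 87\right) + k{\left(1 \right)}\right) + 201 = \left(\left(-41 - 87\right) + \left(-12 + 6 \cdot 1 + 12 \cdot 1^{2} + 12 \cdot 1 \sqrt{3 + 1}\right)\right) + 201 = \left(\left(-41 - 87\right) + \left(-12 + 6 + 12 \cdot 1 + 12 \cdot 1 \sqrt{4}\right)\right) + 201 = \left(-128 + \left(-12 + 6 + 12 + 12 \cdot 1 \cdot 2\right)\right) + 201 = \left(-128 + \left(-12 + 6 + 12 + 24\right)\right) + 201 = \left(-128 + 30\right) + 201 = -98 + 201 = 103$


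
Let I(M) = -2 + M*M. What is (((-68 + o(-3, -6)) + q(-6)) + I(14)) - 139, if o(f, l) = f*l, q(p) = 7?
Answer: 12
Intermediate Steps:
I(M) = -2 + M**2
(((-68 + o(-3, -6)) + q(-6)) + I(14)) - 139 = (((-68 - 3*(-6)) + 7) + (-2 + 14**2)) - 139 = (((-68 + 18) + 7) + (-2 + 196)) - 139 = ((-50 + 7) + 194) - 139 = (-43 + 194) - 139 = 151 - 139 = 12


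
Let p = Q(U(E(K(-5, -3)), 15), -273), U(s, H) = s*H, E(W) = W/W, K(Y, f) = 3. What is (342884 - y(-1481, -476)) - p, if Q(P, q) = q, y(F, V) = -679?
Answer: 343836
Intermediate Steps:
E(W) = 1
U(s, H) = H*s
p = -273
(342884 - y(-1481, -476)) - p = (342884 - 1*(-679)) - 1*(-273) = (342884 + 679) + 273 = 343563 + 273 = 343836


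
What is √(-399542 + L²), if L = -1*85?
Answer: I*√392317 ≈ 626.35*I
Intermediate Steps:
L = -85
√(-399542 + L²) = √(-399542 + (-85)²) = √(-399542 + 7225) = √(-392317) = I*√392317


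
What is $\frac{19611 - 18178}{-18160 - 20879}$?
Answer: $- \frac{1433}{39039} \approx -0.036707$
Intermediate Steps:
$\frac{19611 - 18178}{-18160 - 20879} = \frac{1433}{-39039} = 1433 \left(- \frac{1}{39039}\right) = - \frac{1433}{39039}$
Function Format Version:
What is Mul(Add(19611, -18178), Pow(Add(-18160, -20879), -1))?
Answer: Rational(-1433, 39039) ≈ -0.036707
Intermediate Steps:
Mul(Add(19611, -18178), Pow(Add(-18160, -20879), -1)) = Mul(1433, Pow(-39039, -1)) = Mul(1433, Rational(-1, 39039)) = Rational(-1433, 39039)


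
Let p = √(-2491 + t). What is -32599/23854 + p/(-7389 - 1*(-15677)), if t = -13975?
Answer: -32599/23854 + I*√16466/8288 ≈ -1.3666 + 0.015483*I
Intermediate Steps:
p = I*√16466 (p = √(-2491 - 13975) = √(-16466) = I*√16466 ≈ 128.32*I)
-32599/23854 + p/(-7389 - 1*(-15677)) = -32599/23854 + (I*√16466)/(-7389 - 1*(-15677)) = -32599*1/23854 + (I*√16466)/(-7389 + 15677) = -32599/23854 + (I*√16466)/8288 = -32599/23854 + (I*√16466)*(1/8288) = -32599/23854 + I*√16466/8288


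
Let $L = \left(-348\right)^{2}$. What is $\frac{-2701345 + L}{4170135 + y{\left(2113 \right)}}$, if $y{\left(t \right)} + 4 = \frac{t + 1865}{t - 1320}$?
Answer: $- \frac{157394701}{254378297} \approx -0.61874$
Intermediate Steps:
$y{\left(t \right)} = -4 + \frac{1865 + t}{-1320 + t}$ ($y{\left(t \right)} = -4 + \frac{t + 1865}{t - 1320} = -4 + \frac{1865 + t}{-1320 + t}$)
$L = 121104$
$\frac{-2701345 + L}{4170135 + y{\left(2113 \right)}} = \frac{-2701345 + 121104}{4170135 + \frac{7145 - 6339}{-1320 + 2113}} = - \frac{2580241}{4170135 + \frac{7145 - 6339}{793}} = - \frac{2580241}{4170135 + \frac{1}{793} \cdot 806} = - \frac{2580241}{4170135 + \frac{62}{61}} = - \frac{2580241}{\frac{254378297}{61}} = \left(-2580241\right) \frac{61}{254378297} = - \frac{157394701}{254378297}$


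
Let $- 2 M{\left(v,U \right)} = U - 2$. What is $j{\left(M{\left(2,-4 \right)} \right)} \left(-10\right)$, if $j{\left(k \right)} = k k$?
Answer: $-90$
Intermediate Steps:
$M{\left(v,U \right)} = 1 - \frac{U}{2}$ ($M{\left(v,U \right)} = - \frac{U - 2}{2} = - \frac{-2 + U}{2} = 1 - \frac{U}{2}$)
$j{\left(k \right)} = k^{2}$
$j{\left(M{\left(2,-4 \right)} \right)} \left(-10\right) = \left(1 - -2\right)^{2} \left(-10\right) = \left(1 + 2\right)^{2} \left(-10\right) = 3^{2} \left(-10\right) = 9 \left(-10\right) = -90$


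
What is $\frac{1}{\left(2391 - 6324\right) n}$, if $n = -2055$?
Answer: $\frac{1}{8082315} \approx 1.2373 \cdot 10^{-7}$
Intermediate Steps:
$\frac{1}{\left(2391 - 6324\right) n} = \frac{1}{\left(2391 - 6324\right) \left(-2055\right)} = \frac{1}{-3933} \left(- \frac{1}{2055}\right) = \left(- \frac{1}{3933}\right) \left(- \frac{1}{2055}\right) = \frac{1}{8082315}$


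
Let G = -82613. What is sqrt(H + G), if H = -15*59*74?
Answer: I*sqrt(148103) ≈ 384.84*I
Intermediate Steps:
H = -65490 (H = -885*74 = -65490)
sqrt(H + G) = sqrt(-65490 - 82613) = sqrt(-148103) = I*sqrt(148103)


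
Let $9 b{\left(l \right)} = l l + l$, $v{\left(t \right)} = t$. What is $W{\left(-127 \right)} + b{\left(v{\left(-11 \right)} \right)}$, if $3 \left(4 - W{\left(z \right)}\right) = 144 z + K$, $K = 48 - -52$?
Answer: $\frac{54710}{9} \approx 6078.9$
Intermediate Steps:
$K = 100$ ($K = 48 + 52 = 100$)
$b{\left(l \right)} = \frac{l}{9} + \frac{l^{2}}{9}$ ($b{\left(l \right)} = \frac{l l + l}{9} = \frac{l^{2} + l}{9} = \frac{l + l^{2}}{9} = \frac{l}{9} + \frac{l^{2}}{9}$)
$W{\left(z \right)} = - \frac{88}{3} - 48 z$ ($W{\left(z \right)} = 4 - \frac{144 z + 100}{3} = 4 - \frac{100 + 144 z}{3} = 4 - \left(\frac{100}{3} + 48 z\right) = - \frac{88}{3} - 48 z$)
$W{\left(-127 \right)} + b{\left(v{\left(-11 \right)} \right)} = \left(- \frac{88}{3} - -6096\right) + \frac{1}{9} \left(-11\right) \left(1 - 11\right) = \left(- \frac{88}{3} + 6096\right) + \frac{1}{9} \left(-11\right) \left(-10\right) = \frac{18200}{3} + \frac{110}{9} = \frac{54710}{9}$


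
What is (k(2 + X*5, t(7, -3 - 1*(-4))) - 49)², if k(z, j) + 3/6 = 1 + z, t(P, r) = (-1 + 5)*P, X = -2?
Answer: 12769/4 ≈ 3192.3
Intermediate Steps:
t(P, r) = 4*P
k(z, j) = ½ + z (k(z, j) = -½ + (1 + z) = ½ + z)
(k(2 + X*5, t(7, -3 - 1*(-4))) - 49)² = ((½ + (2 - 2*5)) - 49)² = ((½ + (2 - 10)) - 49)² = ((½ - 8) - 49)² = (-15/2 - 49)² = (-113/2)² = 12769/4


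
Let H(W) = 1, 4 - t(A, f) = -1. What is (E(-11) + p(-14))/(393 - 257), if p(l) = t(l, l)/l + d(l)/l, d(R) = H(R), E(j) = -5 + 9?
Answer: 25/952 ≈ 0.026260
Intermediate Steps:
t(A, f) = 5 (t(A, f) = 4 - 1*(-1) = 4 + 1 = 5)
E(j) = 4
d(R) = 1
p(l) = 6/l (p(l) = 5/l + 1/l = 6/l)
(E(-11) + p(-14))/(393 - 257) = (4 + 6/(-14))/(393 - 257) = (4 + 6*(-1/14))/136 = (4 - 3/7)*(1/136) = (25/7)*(1/136) = 25/952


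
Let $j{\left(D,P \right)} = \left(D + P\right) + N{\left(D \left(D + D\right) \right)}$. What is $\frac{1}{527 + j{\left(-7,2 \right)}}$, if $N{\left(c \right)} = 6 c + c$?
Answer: $\frac{1}{1208} \approx 0.00082781$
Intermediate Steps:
$N{\left(c \right)} = 7 c$
$j{\left(D,P \right)} = D + P + 14 D^{2}$ ($j{\left(D,P \right)} = \left(D + P\right) + 7 D \left(D + D\right) = \left(D + P\right) + 7 D 2 D = \left(D + P\right) + 7 \cdot 2 D^{2} = \left(D + P\right) + 14 D^{2} = D + P + 14 D^{2}$)
$\frac{1}{527 + j{\left(-7,2 \right)}} = \frac{1}{527 + \left(-7 + 2 + 14 \left(-7\right)^{2}\right)} = \frac{1}{527 + \left(-7 + 2 + 14 \cdot 49\right)} = \frac{1}{527 + \left(-7 + 2 + 686\right)} = \frac{1}{527 + 681} = \frac{1}{1208}$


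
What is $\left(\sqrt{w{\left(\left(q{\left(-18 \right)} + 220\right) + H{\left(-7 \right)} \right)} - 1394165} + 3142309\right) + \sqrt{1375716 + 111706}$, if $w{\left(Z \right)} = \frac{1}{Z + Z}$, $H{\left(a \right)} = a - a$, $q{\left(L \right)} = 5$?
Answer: $3142309 + \sqrt{1487422} + \frac{i \sqrt{1254748498}}{30} \approx 3.1435 \cdot 10^{6} + 1180.7 i$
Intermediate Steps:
$H{\left(a \right)} = 0$
$w{\left(Z \right)} = \frac{1}{2 Z}$
$\left(\sqrt{w{\left(\left(q{\left(-18 \right)} + 220\right) + H{\left(-7 \right)} \right)} - 1394165} + 3142309\right) + \sqrt{1375716 + 111706} = \left(\sqrt{\frac{1}{2 \left(\left(5 + 220\right) + 0\right)} - 1394165} + 3142309\right) + \sqrt{1375716 + 111706} = \left(\sqrt{\frac{1}{2 \left(225 + 0\right)} - 1394165} + 3142309\right) + \sqrt{1487422} = \left(\sqrt{\frac{1}{2 \cdot 225} - 1394165} + 3142309\right) + \sqrt{1487422} = \left(\sqrt{\frac{1}{2} \cdot \frac{1}{225} - 1394165} + 3142309\right) + \sqrt{1487422} = \left(\sqrt{\frac{1}{450} - 1394165} + 3142309\right) + \sqrt{1487422} = \left(\sqrt{- \frac{627374249}{450}} + 3142309\right) + \sqrt{1487422} = \left(\frac{i \sqrt{1254748498}}{30} + 3142309\right) + \sqrt{1487422} = \left(3142309 + \frac{i \sqrt{1254748498}}{30}\right) + \sqrt{1487422} = 3142309 + \sqrt{1487422} + \frac{i \sqrt{1254748498}}{30}$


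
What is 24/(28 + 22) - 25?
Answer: -613/25 ≈ -24.520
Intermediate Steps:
24/(28 + 22) - 25 = 24/50 - 25 = 24*(1/50) - 25 = 12/25 - 25 = -613/25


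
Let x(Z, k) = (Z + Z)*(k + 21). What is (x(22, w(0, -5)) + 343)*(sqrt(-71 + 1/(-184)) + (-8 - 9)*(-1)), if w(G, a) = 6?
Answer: 26027 + 1531*I*sqrt(600990)/92 ≈ 26027.0 + 12901.0*I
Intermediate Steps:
x(Z, k) = 2*Z*(21 + k) (x(Z, k) = (2*Z)*(21 + k) = 2*Z*(21 + k))
(x(22, w(0, -5)) + 343)*(sqrt(-71 + 1/(-184)) + (-8 - 9)*(-1)) = (2*22*(21 + 6) + 343)*(sqrt(-71 + 1/(-184)) + (-8 - 9)*(-1)) = (2*22*27 + 343)*(sqrt(-71 - 1/184) - 17*(-1)) = (1188 + 343)*(sqrt(-13065/184) + 17) = 1531*(I*sqrt(600990)/92 + 17) = 1531*(17 + I*sqrt(600990)/92) = 26027 + 1531*I*sqrt(600990)/92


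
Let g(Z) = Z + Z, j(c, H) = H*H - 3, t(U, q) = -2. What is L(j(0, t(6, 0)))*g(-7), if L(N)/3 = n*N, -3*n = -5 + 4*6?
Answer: 266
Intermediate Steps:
n = -19/3 (n = -(-5 + 4*6)/3 = -(-5 + 24)/3 = -⅓*19 = -19/3 ≈ -6.3333)
j(c, H) = -3 + H² (j(c, H) = H² - 3 = -3 + H²)
g(Z) = 2*Z
L(N) = -19*N (L(N) = 3*(-19*N/3) = -19*N)
L(j(0, t(6, 0)))*g(-7) = (-19*(-3 + (-2)²))*(2*(-7)) = -19*(-3 + 4)*(-14) = -19*1*(-14) = -19*(-14) = 266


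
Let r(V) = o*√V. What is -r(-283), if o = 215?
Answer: -215*I*√283 ≈ -3616.9*I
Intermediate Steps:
r(V) = 215*√V
-r(-283) = -215*√(-283) = -215*I*√283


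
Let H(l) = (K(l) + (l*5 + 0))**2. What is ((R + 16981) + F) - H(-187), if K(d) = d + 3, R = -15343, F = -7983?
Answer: -1258506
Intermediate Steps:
K(d) = 3 + d
H(l) = (3 + 6*l)**2 (H(l) = ((3 + l) + (l*5 + 0))**2 = ((3 + l) + (5*l + 0))**2 = ((3 + l) + 5*l)**2 = (3 + 6*l)**2)
((R + 16981) + F) - H(-187) = ((-15343 + 16981) - 7983) - 9*(1 + 2*(-187))**2 = (1638 - 7983) - 9*(1 - 374)**2 = -6345 - 9*(-373)**2 = -6345 - 9*139129 = -6345 - 1*1252161 = -6345 - 1252161 = -1258506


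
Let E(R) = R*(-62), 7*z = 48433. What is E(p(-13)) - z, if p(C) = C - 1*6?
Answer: -5741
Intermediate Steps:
p(C) = -6 + C (p(C) = C - 6 = -6 + C)
z = 6919 (z = (⅐)*48433 = 6919)
E(R) = -62*R
E(p(-13)) - z = -62*(-6 - 13) - 1*6919 = -62*(-19) - 6919 = 1178 - 6919 = -5741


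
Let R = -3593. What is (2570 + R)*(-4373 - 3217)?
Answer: 7764570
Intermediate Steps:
(2570 + R)*(-4373 - 3217) = (2570 - 3593)*(-4373 - 3217) = -1023*(-7590) = 7764570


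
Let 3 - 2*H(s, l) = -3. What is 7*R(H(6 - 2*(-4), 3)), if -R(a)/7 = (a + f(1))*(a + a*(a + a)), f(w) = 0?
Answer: -3087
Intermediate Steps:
H(s, l) = 3 (H(s, l) = 3/2 - ½*(-3) = 3/2 + 3/2 = 3)
R(a) = -7*a*(a + 2*a²) (R(a) = -7*(a + 0)*(a + a*(a + a)) = -7*a*(a + a*(2*a)) = -7*a*(a + 2*a²))
7*R(H(6 - 2*(-4), 3)) = 7*(3²*(-7 - 14*3)) = 7*(9*(-7 - 42)) = 7*(9*(-49)) = 7*(-441) = -3087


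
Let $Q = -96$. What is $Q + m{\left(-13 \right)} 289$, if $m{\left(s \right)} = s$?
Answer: $-3853$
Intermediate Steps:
$Q + m{\left(-13 \right)} 289 = -96 - 3757 = -3853$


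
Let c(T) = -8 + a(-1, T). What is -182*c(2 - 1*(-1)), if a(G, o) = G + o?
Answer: 1092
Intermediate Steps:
c(T) = -9 + T (c(T) = -8 + (-1 + T) = -9 + T)
-182*c(2 - 1*(-1)) = -182*(-9 + (2 - 1*(-1))) = -182*(-9 + (2 + 1)) = -182*(-9 + 3) = -182*(-6) = 1092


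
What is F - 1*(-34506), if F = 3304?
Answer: 37810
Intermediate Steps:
F - 1*(-34506) = 3304 - 1*(-34506) = 3304 + 34506 = 37810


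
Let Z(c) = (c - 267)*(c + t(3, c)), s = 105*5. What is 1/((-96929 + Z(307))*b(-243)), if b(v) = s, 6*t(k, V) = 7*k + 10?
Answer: -1/44332225 ≈ -2.2557e-8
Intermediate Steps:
s = 525
t(k, V) = 5/3 + 7*k/6 (t(k, V) = (7*k + 10)/6 = (10 + 7*k)/6 = 5/3 + 7*k/6)
Z(c) = (-267 + c)*(31/6 + c) (Z(c) = (c - 267)*(c + (5/3 + (7/6)*3)) = (-267 + c)*(c + (5/3 + 7/2)) = (-267 + c)*(c + 31/6) = (-267 + c)*(31/6 + c))
b(v) = 525
1/((-96929 + Z(307))*b(-243)) = 1/(-96929 + (-2759/2 + 307² - 1571/6*307)*525) = (1/525)/(-96929 + (-2759/2 + 94249 - 482297/6)) = (1/525)/(-96929 + 37460/3) = (1/525)/(-253327/3) = -3/253327*1/525 = -1/44332225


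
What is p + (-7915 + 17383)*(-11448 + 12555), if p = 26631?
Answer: 10507707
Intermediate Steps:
p + (-7915 + 17383)*(-11448 + 12555) = 26631 + (-7915 + 17383)*(-11448 + 12555) = 26631 + 9468*1107 = 26631 + 10481076 = 10507707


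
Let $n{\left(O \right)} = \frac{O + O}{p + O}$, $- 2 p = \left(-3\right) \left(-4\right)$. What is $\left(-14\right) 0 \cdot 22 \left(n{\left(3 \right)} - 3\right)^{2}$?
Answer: $0$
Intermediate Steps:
$p = -6$ ($p = - \frac{\left(-3\right) \left(-4\right)}{2} = \left(- \frac{1}{2}\right) 12 = -6$)
$n{\left(O \right)} = \frac{2 O}{-6 + O}$ ($n{\left(O \right)} = \frac{O + O}{-6 + O} = \frac{2 O}{-6 + O}$)
$\left(-14\right) 0 \cdot 22 \left(n{\left(3 \right)} - 3\right)^{2} = \left(-14\right) 0 \cdot 22 \left(2 \cdot 3 \frac{1}{-6 + 3} - 3\right)^{2} = 0 \cdot 22 \left(2 \cdot 3 \frac{1}{-3} - 3\right)^{2} = 0 \left(2 \cdot 3 \left(- \frac{1}{3}\right) - 3\right)^{2} = 0 \left(-2 - 3\right)^{2} = 0 \left(-5\right)^{2} = 0 \cdot 25 = 0$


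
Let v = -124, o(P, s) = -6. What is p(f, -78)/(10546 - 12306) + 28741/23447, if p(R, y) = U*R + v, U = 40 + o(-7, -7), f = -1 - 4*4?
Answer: 33521977/20633360 ≈ 1.6246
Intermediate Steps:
f = -17 (f = -1 - 16 = -17)
U = 34 (U = 40 - 6 = 34)
p(R, y) = -124 + 34*R (p(R, y) = 34*R - 124 = -124 + 34*R)
p(f, -78)/(10546 - 12306) + 28741/23447 = (-124 + 34*(-17))/(10546 - 12306) + 28741/23447 = (-124 - 578)/(-1760) + 28741*(1/23447) = -702*(-1/1760) + 28741/23447 = 351/880 + 28741/23447 = 33521977/20633360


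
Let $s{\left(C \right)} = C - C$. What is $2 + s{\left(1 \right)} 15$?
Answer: $2$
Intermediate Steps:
$s{\left(C \right)} = 0$
$2 + s{\left(1 \right)} 15 = 2 + 0 \cdot 15 = 2 + 0 = 2$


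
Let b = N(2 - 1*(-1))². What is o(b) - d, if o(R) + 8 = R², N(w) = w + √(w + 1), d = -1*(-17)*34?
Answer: 39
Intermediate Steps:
d = 578 (d = 17*34 = 578)
N(w) = w + √(1 + w)
b = 25 (b = ((2 - 1*(-1)) + √(1 + (2 - 1*(-1))))² = ((2 + 1) + √(1 + (2 + 1)))² = (3 + √(1 + 3))² = (3 + √4)² = (3 + 2)² = 5² = 25)
o(R) = -8 + R²
o(b) - d = (-8 + 25²) - 1*578 = (-8 + 625) - 578 = 617 - 578 = 39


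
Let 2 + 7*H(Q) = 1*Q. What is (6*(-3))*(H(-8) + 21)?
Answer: -2466/7 ≈ -352.29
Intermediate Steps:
H(Q) = -2/7 + Q/7 (H(Q) = -2/7 + (1*Q)/7 = -2/7 + Q/7)
(6*(-3))*(H(-8) + 21) = (6*(-3))*((-2/7 + (⅐)*(-8)) + 21) = -18*((-2/7 - 8/7) + 21) = -18*(-10/7 + 21) = -18*137/7 = -2466/7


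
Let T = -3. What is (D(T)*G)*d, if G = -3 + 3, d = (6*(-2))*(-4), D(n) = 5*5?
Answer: 0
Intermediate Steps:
D(n) = 25
d = 48 (d = -12*(-4) = 48)
G = 0
(D(T)*G)*d = (25*0)*48 = 0*48 = 0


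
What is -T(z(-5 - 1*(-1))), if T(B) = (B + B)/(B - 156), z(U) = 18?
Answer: 6/23 ≈ 0.26087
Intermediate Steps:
T(B) = 2*B/(-156 + B) (T(B) = (2*B)/(-156 + B) = 2*B/(-156 + B))
-T(z(-5 - 1*(-1))) = -2*18/(-156 + 18) = -2*18/(-138) = -2*18*(-1)/138 = -1*(-6/23) = 6/23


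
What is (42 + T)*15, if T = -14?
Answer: 420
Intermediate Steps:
(42 + T)*15 = (42 - 14)*15 = 28*15 = 420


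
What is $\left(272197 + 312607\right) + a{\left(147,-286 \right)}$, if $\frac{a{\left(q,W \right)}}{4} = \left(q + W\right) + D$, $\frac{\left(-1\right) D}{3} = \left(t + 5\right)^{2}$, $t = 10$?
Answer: $581548$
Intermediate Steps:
$D = -675$ ($D = - 3 \left(10 + 5\right)^{2} = - 3 \cdot 15^{2} = \left(-3\right) 225 = -675$)
$a{\left(q,W \right)} = -2700 + 4 W + 4 q$ ($a{\left(q,W \right)} = 4 \left(\left(q + W\right) - 675\right) = 4 \left(\left(W + q\right) - 675\right) = 4 \left(-675 + W + q\right) = -2700 + 4 W + 4 q$)
$\left(272197 + 312607\right) + a{\left(147,-286 \right)} = \left(272197 + 312607\right) + \left(-2700 + 4 \left(-286\right) + 4 \cdot 147\right) = 584804 - 3256 = 581548$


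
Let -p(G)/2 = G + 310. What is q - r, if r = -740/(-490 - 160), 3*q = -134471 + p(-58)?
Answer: -8773597/195 ≈ -44993.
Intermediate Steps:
p(G) = -620 - 2*G (p(G) = -2*(G + 310) = -2*(310 + G) = -620 - 2*G)
q = -134975/3 (q = (-134471 + (-620 - 2*(-58)))/3 = (-134471 + (-620 + 116))/3 = (-134471 - 504)/3 = (⅓)*(-134975) = -134975/3 ≈ -44992.)
r = 74/65 (r = -740/(-650) = -1/650*(-740) = 74/65 ≈ 1.1385)
q - r = -134975/3 - 1*74/65 = -134975/3 - 74/65 = -8773597/195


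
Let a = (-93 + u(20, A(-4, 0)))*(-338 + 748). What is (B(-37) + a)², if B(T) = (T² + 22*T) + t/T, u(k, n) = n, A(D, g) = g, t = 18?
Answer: 1932914625849/1369 ≈ 1.4119e+9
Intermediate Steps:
B(T) = T² + 18/T + 22*T (B(T) = (T² + 22*T) + 18/T = T² + 18/T + 22*T)
a = -38130 (a = (-93 + 0)*(-338 + 748) = -93*410 = -38130)
(B(-37) + a)² = ((18 + (-37)²*(22 - 37))/(-37) - 38130)² = (-(18 + 1369*(-15))/37 - 38130)² = (-(18 - 20535)/37 - 38130)² = (-1/37*(-20517) - 38130)² = (20517/37 - 38130)² = (-1390293/37)² = 1932914625849/1369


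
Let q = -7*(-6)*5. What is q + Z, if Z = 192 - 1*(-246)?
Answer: 648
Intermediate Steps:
Z = 438 (Z = 192 + 246 = 438)
q = 210 (q = 42*5 = 210)
q + Z = 210 + 438 = 648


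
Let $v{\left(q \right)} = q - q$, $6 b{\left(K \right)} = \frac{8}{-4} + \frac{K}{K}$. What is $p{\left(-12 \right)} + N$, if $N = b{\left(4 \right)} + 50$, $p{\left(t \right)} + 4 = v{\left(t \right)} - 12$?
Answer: $\frac{203}{6} \approx 33.833$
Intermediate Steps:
$b{\left(K \right)} = - \frac{1}{6}$ ($b{\left(K \right)} = \frac{\frac{8}{-4} + \frac{K}{K}}{6} = \frac{8 \left(- \frac{1}{4}\right) + 1}{6} = \frac{-2 + 1}{6} = \frac{1}{6} \left(-1\right) = - \frac{1}{6}$)
$v{\left(q \right)} = 0$
$p{\left(t \right)} = -16$ ($p{\left(t \right)} = -4 + \left(0 - 12\right) = -4 - 12 = -16$)
$N = \frac{299}{6}$ ($N = - \frac{1}{6} + 50 = \frac{299}{6} \approx 49.833$)
$p{\left(-12 \right)} + N = -16 + \frac{299}{6} = \frac{203}{6}$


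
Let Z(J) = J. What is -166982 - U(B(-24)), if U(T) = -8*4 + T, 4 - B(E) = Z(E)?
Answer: -166978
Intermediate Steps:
B(E) = 4 - E
U(T) = -32 + T
-166982 - U(B(-24)) = -166982 - (-32 + (4 - 1*(-24))) = -166982 - (-32 + (4 + 24)) = -166982 - (-32 + 28) = -166982 - 1*(-4) = -166982 + 4 = -166978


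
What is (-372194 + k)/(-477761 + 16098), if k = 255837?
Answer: 116357/461663 ≈ 0.25204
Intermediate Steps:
(-372194 + k)/(-477761 + 16098) = (-372194 + 255837)/(-477761 + 16098) = -116357/(-461663) = -116357*(-1/461663) = 116357/461663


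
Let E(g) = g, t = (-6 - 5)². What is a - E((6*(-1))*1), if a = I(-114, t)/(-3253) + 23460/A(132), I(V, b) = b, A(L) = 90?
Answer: 2602037/9759 ≈ 266.63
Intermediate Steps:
t = 121 (t = (-11)² = 121)
a = 2543483/9759 (a = 121/(-3253) + 23460/90 = 121*(-1/3253) + 23460*(1/90) = -121/3253 + 782/3 = 2543483/9759 ≈ 260.63)
a - E((6*(-1))*1) = 2543483/9759 - 6*(-1) = 2543483/9759 - (-6) = 2543483/9759 - 1*(-6) = 2543483/9759 + 6 = 2602037/9759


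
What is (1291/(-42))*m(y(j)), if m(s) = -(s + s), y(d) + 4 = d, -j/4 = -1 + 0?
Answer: 0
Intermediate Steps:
j = 4 (j = -4*(-1 + 0) = -4*(-1) = 4)
y(d) = -4 + d
m(s) = -2*s
(1291/(-42))*m(y(j)) = (1291/(-42))*(-2*(-4 + 4)) = (1291*(-1/42))*(-2*0) = -1291/42*0 = 0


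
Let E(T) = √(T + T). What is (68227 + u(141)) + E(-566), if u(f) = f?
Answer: 68368 + 2*I*√283 ≈ 68368.0 + 33.645*I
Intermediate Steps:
E(T) = √2*√T (E(T) = √(2*T) = √2*√T)
(68227 + u(141)) + E(-566) = (68227 + 141) + √2*√(-566) = 68368 + √2*(I*√566) = 68368 + 2*I*√283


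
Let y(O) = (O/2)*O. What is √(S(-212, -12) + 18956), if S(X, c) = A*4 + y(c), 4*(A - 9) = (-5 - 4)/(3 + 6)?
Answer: √19063 ≈ 138.07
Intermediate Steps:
y(O) = O²/2 (y(O) = (O*(½))*O = (O/2)*O = O²/2)
A = 35/4 (A = 9 + ((-5 - 4)/(3 + 6))/4 = 9 + (-9/9)/4 = 9 + (-9*⅑)/4 = 9 + (¼)*(-1) = 9 - ¼ = 35/4 ≈ 8.7500)
S(X, c) = 35 + c²/2 (S(X, c) = (35/4)*4 + c²/2 = 35 + c²/2)
√(S(-212, -12) + 18956) = √((35 + (½)*(-12)²) + 18956) = √((35 + (½)*144) + 18956) = √((35 + 72) + 18956) = √(107 + 18956) = √19063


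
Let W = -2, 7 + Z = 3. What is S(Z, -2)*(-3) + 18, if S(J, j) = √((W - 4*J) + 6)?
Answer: 18 - 6*√5 ≈ 4.5836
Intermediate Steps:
Z = -4 (Z = -7 + 3 = -4)
S(J, j) = √(4 - 4*J) (S(J, j) = √((-2 - 4*J) + 6) = √(4 - 4*J))
S(Z, -2)*(-3) + 18 = (2*√(1 - 1*(-4)))*(-3) + 18 = (2*√(1 + 4))*(-3) + 18 = (2*√5)*(-3) + 18 = -6*√5 + 18 = 18 - 6*√5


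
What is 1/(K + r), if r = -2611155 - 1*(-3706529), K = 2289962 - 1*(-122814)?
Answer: 1/3508150 ≈ 2.8505e-7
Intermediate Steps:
K = 2412776 (K = 2289962 + 122814 = 2412776)
r = 1095374 (r = -2611155 + 3706529 = 1095374)
1/(K + r) = 1/(2412776 + 1095374) = 1/3508150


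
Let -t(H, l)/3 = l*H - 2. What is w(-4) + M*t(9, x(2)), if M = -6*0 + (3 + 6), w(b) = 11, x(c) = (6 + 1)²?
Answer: -11842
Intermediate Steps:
x(c) = 49 (x(c) = 7² = 49)
t(H, l) = 6 - 3*H*l (t(H, l) = -3*(l*H - 2) = -3*(H*l - 2) = -3*(-2 + H*l) = 6 - 3*H*l)
M = 9 (M = 0 + 9 = 9)
w(-4) + M*t(9, x(2)) = 11 + 9*(6 - 3*9*49) = 11 + 9*(6 - 1323) = 11 + 9*(-1317) = 11 - 11853 = -11842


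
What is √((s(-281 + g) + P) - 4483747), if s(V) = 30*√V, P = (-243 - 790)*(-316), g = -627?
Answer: √(-4157319 + 60*I*√227) ≈ 0.22 + 2039.0*I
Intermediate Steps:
P = 326428 (P = -1033*(-316) = 326428)
√((s(-281 + g) + P) - 4483747) = √((30*√(-281 - 627) + 326428) - 4483747) = √((30*√(-908) + 326428) - 4483747) = √((30*(2*I*√227) + 326428) - 4483747) = √((60*I*√227 + 326428) - 4483747) = √((326428 + 60*I*√227) - 4483747) = √(-4157319 + 60*I*√227)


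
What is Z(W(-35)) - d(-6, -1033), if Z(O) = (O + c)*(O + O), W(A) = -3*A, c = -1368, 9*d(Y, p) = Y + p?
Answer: -2386031/9 ≈ -2.6511e+5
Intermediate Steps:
d(Y, p) = Y/9 + p/9 (d(Y, p) = (Y + p)/9 = Y/9 + p/9)
Z(O) = 2*O*(-1368 + O) (Z(O) = (O - 1368)*(O + O) = (-1368 + O)*(2*O) = 2*O*(-1368 + O))
Z(W(-35)) - d(-6, -1033) = 2*(-3*(-35))*(-1368 - 3*(-35)) - ((1/9)*(-6) + (1/9)*(-1033)) = 2*105*(-1368 + 105) - (-2/3 - 1033/9) = 2*105*(-1263) - 1*(-1039/9) = -265230 + 1039/9 = -2386031/9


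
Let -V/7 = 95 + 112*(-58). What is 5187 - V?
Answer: -39620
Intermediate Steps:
V = 44807 (V = -7*(95 + 112*(-58)) = -7*(95 - 6496) = -7*(-6401) = 44807)
5187 - V = 5187 - 1*44807 = 5187 - 44807 = -39620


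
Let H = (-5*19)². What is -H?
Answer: -9025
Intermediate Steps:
H = 9025 (H = (-95)² = 9025)
-H = -1*9025 = -9025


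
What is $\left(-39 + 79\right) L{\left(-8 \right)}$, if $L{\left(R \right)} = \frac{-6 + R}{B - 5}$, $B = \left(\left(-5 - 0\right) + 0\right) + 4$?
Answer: $\frac{280}{3} \approx 93.333$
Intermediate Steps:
$B = -1$ ($B = \left(\left(-5 + 0\right) + 0\right) + 4 = \left(-5 + 0\right) + 4 = -5 + 4 = -1$)
$L{\left(R \right)} = 1 - \frac{R}{6}$ ($L{\left(R \right)} = \frac{-6 + R}{-1 - 5} = \frac{-6 + R}{-6} = \left(-6 + R\right) \left(- \frac{1}{6}\right) = 1 - \frac{R}{6}$)
$\left(-39 + 79\right) L{\left(-8 \right)} = \left(-39 + 79\right) \left(1 - - \frac{4}{3}\right) = 40 \left(1 + \frac{4}{3}\right) = 40 \cdot \frac{7}{3} = \frac{280}{3}$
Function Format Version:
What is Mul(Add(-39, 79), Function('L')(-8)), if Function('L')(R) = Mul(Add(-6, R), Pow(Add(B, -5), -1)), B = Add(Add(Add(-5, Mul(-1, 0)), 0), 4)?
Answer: Rational(280, 3) ≈ 93.333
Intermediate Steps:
B = -1 (B = Add(Add(Add(-5, 0), 0), 4) = Add(Add(-5, 0), 4) = Add(-5, 4) = -1)
Function('L')(R) = Add(1, Mul(Rational(-1, 6), R)) (Function('L')(R) = Mul(Add(-6, R), Pow(Add(-1, -5), -1)) = Mul(Add(-6, R), Pow(-6, -1)) = Mul(Add(-6, R), Rational(-1, 6)) = Add(1, Mul(Rational(-1, 6), R)))
Mul(Add(-39, 79), Function('L')(-8)) = Mul(Add(-39, 79), Add(1, Mul(Rational(-1, 6), -8))) = Mul(40, Add(1, Rational(4, 3))) = Mul(40, Rational(7, 3)) = Rational(280, 3)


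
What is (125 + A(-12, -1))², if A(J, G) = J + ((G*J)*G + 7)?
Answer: 11664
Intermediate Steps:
A(J, G) = 7 + J + J*G² (A(J, G) = J + (J*G² + 7) = J + (7 + J*G²) = 7 + J + J*G²)
(125 + A(-12, -1))² = (125 + (7 - 12 - 12*(-1)²))² = (125 + (7 - 12 - 12*1))² = (125 + (7 - 12 - 12))² = (125 - 17)² = 108² = 11664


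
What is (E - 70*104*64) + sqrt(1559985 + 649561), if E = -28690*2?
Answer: -523300 + sqrt(2209546) ≈ -5.2181e+5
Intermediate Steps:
E = -57380
(E - 70*104*64) + sqrt(1559985 + 649561) = (-57380 - 70*104*64) + sqrt(1559985 + 649561) = (-57380 - 7280*64) + sqrt(2209546) = (-57380 - 465920) + sqrt(2209546) = -523300 + sqrt(2209546)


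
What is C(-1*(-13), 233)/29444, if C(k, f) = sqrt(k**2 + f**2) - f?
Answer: -233/29444 + sqrt(54458)/29444 ≈ 1.2307e-5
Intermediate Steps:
C(k, f) = sqrt(f**2 + k**2) - f
C(-1*(-13), 233)/29444 = (sqrt(233**2 + (-1*(-13))**2) - 1*233)/29444 = (sqrt(54289 + 13**2) - 233)*(1/29444) = (sqrt(54289 + 169) - 233)*(1/29444) = (sqrt(54458) - 233)*(1/29444) = (-233 + sqrt(54458))*(1/29444) = -233/29444 + sqrt(54458)/29444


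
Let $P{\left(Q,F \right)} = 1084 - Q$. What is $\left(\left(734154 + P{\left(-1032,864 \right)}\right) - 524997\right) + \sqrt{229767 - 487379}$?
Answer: $211273 + 2 i \sqrt{64403} \approx 2.1127 \cdot 10^{5} + 507.55 i$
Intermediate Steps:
$\left(\left(734154 + P{\left(-1032,864 \right)}\right) - 524997\right) + \sqrt{229767 - 487379} = \left(\left(734154 + \left(1084 - -1032\right)\right) - 524997\right) + \sqrt{229767 - 487379} = \left(\left(734154 + \left(1084 + 1032\right)\right) - 524997\right) + \sqrt{-257612} = \left(\left(734154 + 2116\right) - 524997\right) + 2 i \sqrt{64403} = \left(736270 - 524997\right) + 2 i \sqrt{64403} = 211273 + 2 i \sqrt{64403}$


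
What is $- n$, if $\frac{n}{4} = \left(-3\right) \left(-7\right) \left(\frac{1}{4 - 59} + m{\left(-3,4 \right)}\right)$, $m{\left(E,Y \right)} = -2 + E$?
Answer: $\frac{23184}{55} \approx 421.53$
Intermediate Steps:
$n = - \frac{23184}{55}$ ($n = 4 \left(-3\right) \left(-7\right) \left(\frac{1}{4 - 59} - 5\right) = 4 \cdot 21 \left(\frac{1}{-55} - 5\right) = 4 \cdot 21 \left(- \frac{1}{55} - 5\right) = 4 \cdot 21 \left(- \frac{276}{55}\right) = 4 \left(- \frac{5796}{55}\right) = - \frac{23184}{55} \approx -421.53$)
$- n = \left(-1\right) \left(- \frac{23184}{55}\right) = \frac{23184}{55}$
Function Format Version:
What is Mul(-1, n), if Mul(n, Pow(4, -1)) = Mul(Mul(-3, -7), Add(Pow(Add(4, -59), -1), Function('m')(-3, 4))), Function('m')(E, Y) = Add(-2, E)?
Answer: Rational(23184, 55) ≈ 421.53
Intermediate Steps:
n = Rational(-23184, 55) (n = Mul(4, Mul(Mul(-3, -7), Add(Pow(Add(4, -59), -1), Add(-2, -3)))) = Mul(4, Mul(21, Add(Pow(-55, -1), -5))) = Mul(4, Mul(21, Add(Rational(-1, 55), -5))) = Mul(4, Mul(21, Rational(-276, 55))) = Mul(4, Rational(-5796, 55)) = Rational(-23184, 55) ≈ -421.53)
Mul(-1, n) = Mul(-1, Rational(-23184, 55)) = Rational(23184, 55)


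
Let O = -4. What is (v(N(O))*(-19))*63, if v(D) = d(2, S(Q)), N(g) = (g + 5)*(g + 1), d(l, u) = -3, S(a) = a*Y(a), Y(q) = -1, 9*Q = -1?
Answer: 3591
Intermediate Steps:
Q = -1/9 (Q = (1/9)*(-1) = -1/9 ≈ -0.11111)
S(a) = -a (S(a) = a*(-1) = -a)
N(g) = (1 + g)*(5 + g) (N(g) = (5 + g)*(1 + g) = (1 + g)*(5 + g))
v(D) = -3
(v(N(O))*(-19))*63 = -3*(-19)*63 = 57*63 = 3591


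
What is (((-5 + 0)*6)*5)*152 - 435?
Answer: -23235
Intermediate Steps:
(((-5 + 0)*6)*5)*152 - 435 = (-5*6*5)*152 - 435 = -30*5*152 - 435 = -150*152 - 435 = -22800 - 435 = -23235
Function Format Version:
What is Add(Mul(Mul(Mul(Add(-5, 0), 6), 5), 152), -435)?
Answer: -23235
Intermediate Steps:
Add(Mul(Mul(Mul(Add(-5, 0), 6), 5), 152), -435) = Add(Mul(Mul(Mul(-5, 6), 5), 152), -435) = Add(Mul(Mul(-30, 5), 152), -435) = Add(Mul(-150, 152), -435) = Add(-22800, -435) = -23235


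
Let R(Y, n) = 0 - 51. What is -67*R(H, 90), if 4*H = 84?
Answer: 3417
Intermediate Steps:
H = 21 (H = (1/4)*84 = 21)
R(Y, n) = -51
-67*R(H, 90) = -67*(-51) = 3417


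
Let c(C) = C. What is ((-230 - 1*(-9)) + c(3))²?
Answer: 47524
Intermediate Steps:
((-230 - 1*(-9)) + c(3))² = ((-230 - 1*(-9)) + 3)² = ((-230 + 9) + 3)² = (-221 + 3)² = (-218)² = 47524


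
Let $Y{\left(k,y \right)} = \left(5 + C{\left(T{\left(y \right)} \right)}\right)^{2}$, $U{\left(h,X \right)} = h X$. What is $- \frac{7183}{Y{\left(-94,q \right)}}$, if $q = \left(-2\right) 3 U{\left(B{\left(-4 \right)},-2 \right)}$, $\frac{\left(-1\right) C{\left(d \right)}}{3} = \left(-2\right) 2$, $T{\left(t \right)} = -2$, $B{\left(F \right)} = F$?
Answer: $- \frac{7183}{289} \approx -24.855$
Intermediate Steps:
$C{\left(d \right)} = 12$ ($C{\left(d \right)} = - 3 \left(\left(-2\right) 2\right) = \left(-3\right) \left(-4\right) = 12$)
$U{\left(h,X \right)} = X h$
$q = -48$ ($q = \left(-2\right) 3 \left(\left(-2\right) \left(-4\right)\right) = \left(-6\right) 8 = -48$)
$Y{\left(k,y \right)} = 289$ ($Y{\left(k,y \right)} = \left(5 + 12\right)^{2} = 17^{2} = 289$)
$- \frac{7183}{Y{\left(-94,q \right)}} = - \frac{7183}{289}$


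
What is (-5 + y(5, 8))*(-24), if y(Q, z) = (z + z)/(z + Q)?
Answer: 1176/13 ≈ 90.462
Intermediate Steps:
y(Q, z) = 2*z/(Q + z) (y(Q, z) = (2*z)/(Q + z) = 2*z/(Q + z))
(-5 + y(5, 8))*(-24) = (-5 + 2*8/(5 + 8))*(-24) = (-5 + 2*8/13)*(-24) = (-5 + 2*8*(1/13))*(-24) = (-5 + 16/13)*(-24) = -49/13*(-24) = 1176/13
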